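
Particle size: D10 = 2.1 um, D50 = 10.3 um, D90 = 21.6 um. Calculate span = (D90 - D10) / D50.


Span = (21.6 - 2.1) / 10.3 = 19.5 / 10.3 = 1.893

1.893


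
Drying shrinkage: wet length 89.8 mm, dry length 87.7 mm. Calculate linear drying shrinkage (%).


DS = (89.8 - 87.7) / 89.8 * 100 = 2.34%

2.34


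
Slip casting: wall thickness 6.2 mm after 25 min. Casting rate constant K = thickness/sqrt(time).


K = 6.2 / sqrt(25) = 6.2 / 5.0 = 1.24 mm/min^0.5

1.24


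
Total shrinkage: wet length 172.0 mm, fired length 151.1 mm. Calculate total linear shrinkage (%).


TS = (172.0 - 151.1) / 172.0 * 100 = 12.15%

12.15


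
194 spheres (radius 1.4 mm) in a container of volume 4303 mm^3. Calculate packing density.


V_sphere = 4/3*pi*1.4^3 = 11.494 mm^3
Total V = 194*11.494 = 2229.836 mm^3
PD = 2229.836 / 4303 = 0.518

0.518


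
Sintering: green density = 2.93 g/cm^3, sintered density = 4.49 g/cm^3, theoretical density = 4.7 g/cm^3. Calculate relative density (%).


Relative = 4.49 / 4.7 * 100 = 95.5%

95.5


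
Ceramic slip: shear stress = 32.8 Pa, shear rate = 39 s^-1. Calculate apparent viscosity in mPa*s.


eta = tau/gamma * 1000 = 32.8/39 * 1000 = 841.0 mPa*s

841.0


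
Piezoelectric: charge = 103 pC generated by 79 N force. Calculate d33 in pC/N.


d33 = 103 / 79 = 1.3 pC/N

1.3


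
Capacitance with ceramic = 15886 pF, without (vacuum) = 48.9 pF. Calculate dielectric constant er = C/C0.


er = 15886 / 48.9 = 324.87

324.87


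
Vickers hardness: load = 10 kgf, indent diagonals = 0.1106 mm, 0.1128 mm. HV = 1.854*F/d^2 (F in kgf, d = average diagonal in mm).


d_avg = (0.1106+0.1128)/2 = 0.1117 mm
HV = 1.854*10/0.1117^2 = 1486

1486


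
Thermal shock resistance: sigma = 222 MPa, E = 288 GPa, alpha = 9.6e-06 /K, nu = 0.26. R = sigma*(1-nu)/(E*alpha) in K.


R = 222*(1-0.26)/(288*1000*9.6e-06) = 59 K

59


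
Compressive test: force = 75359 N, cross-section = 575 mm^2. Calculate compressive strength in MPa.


CS = 75359 / 575 = 131.1 MPa

131.1


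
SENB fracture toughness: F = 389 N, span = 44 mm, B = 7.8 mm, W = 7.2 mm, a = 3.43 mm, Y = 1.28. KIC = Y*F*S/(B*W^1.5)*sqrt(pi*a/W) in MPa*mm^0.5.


KIC = 1.28*389*44/(7.8*7.2^1.5)*sqrt(pi*3.43/7.2) = 177.86

177.86


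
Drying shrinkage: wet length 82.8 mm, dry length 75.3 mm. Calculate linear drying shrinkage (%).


DS = (82.8 - 75.3) / 82.8 * 100 = 9.06%

9.06


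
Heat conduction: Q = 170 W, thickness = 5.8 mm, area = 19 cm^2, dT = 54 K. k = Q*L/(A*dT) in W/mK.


k = 170*5.8/1000/(19/10000*54) = 9.61 W/mK

9.61


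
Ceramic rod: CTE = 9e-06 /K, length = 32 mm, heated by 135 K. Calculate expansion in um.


dL = 9e-06 * 32 * 135 * 1000 = 38.88 um

38.88


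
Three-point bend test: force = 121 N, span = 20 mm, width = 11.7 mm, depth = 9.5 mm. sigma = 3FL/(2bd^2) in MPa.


sigma = 3*121*20/(2*11.7*9.5^2) = 3.4 MPa

3.4


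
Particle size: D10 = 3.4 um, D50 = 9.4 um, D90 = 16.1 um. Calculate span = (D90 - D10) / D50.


Span = (16.1 - 3.4) / 9.4 = 12.7 / 9.4 = 1.351

1.351


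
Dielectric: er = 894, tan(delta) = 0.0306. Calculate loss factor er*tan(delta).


Loss = 894 * 0.0306 = 27.356

27.356


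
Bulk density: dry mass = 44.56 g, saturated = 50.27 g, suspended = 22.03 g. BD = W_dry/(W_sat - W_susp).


BD = 44.56 / (50.27 - 22.03) = 44.56 / 28.24 = 1.578 g/cm^3

1.578


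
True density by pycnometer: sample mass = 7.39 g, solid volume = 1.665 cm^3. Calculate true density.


TD = 7.39 / 1.665 = 4.438 g/cm^3

4.438


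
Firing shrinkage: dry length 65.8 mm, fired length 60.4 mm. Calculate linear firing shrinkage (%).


FS = (65.8 - 60.4) / 65.8 * 100 = 8.21%

8.21


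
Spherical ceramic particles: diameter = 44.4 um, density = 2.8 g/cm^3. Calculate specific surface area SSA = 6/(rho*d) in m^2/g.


SSA = 6 / (2.8 * 44.4) = 0.048 m^2/g

0.048


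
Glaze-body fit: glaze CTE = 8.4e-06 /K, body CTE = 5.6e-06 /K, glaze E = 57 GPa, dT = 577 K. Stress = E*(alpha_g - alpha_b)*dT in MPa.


Stress = 57*1000*(8.4e-06 - 5.6e-06)*577 = 92.1 MPa

92.1


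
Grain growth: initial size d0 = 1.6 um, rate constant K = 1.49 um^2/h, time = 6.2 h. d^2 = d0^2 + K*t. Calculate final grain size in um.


d^2 = 1.6^2 + 1.49*6.2 = 11.798
d = sqrt(11.798) = 3.43 um

3.43


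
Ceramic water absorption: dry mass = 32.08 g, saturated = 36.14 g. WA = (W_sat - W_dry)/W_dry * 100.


WA = (36.14 - 32.08) / 32.08 * 100 = 12.66%

12.66


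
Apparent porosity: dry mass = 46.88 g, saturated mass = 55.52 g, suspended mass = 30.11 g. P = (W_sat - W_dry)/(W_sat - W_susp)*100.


P = (55.52 - 46.88) / (55.52 - 30.11) * 100 = 8.64 / 25.41 * 100 = 34.0%

34.0


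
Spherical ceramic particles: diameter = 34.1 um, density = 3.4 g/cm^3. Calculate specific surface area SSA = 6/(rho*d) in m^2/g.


SSA = 6 / (3.4 * 34.1) = 0.052 m^2/g

0.052


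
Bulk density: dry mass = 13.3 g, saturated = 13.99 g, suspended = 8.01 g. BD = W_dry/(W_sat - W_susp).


BD = 13.3 / (13.99 - 8.01) = 13.3 / 5.98 = 2.224 g/cm^3

2.224


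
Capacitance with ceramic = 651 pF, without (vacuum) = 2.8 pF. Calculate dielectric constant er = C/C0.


er = 651 / 2.8 = 232.5

232.5


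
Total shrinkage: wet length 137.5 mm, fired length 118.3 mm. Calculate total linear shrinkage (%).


TS = (137.5 - 118.3) / 137.5 * 100 = 13.96%

13.96


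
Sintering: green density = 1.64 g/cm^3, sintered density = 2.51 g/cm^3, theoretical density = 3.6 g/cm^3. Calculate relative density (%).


Relative = 2.51 / 3.6 * 100 = 69.7%

69.7


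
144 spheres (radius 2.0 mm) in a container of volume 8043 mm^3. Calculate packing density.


V_sphere = 4/3*pi*2.0^3 = 33.5103 mm^3
Total V = 144*33.5103 = 4825.4832 mm^3
PD = 4825.4832 / 8043 = 0.6

0.6


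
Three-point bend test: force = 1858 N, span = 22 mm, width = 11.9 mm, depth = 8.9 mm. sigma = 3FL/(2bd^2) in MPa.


sigma = 3*1858*22/(2*11.9*8.9^2) = 65.0 MPa

65.0


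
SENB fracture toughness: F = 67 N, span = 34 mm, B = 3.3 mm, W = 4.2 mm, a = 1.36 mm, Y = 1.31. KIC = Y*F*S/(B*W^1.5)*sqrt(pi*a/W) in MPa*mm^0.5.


KIC = 1.31*67*34/(3.3*4.2^1.5)*sqrt(pi*1.36/4.2) = 105.96

105.96


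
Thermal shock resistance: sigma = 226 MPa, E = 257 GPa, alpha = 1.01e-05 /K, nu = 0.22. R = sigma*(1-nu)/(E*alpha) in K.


R = 226*(1-0.22)/(257*1000*1.01e-05) = 68 K

68


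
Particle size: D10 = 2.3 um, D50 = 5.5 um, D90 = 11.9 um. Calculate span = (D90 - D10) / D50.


Span = (11.9 - 2.3) / 5.5 = 9.6 / 5.5 = 1.745

1.745


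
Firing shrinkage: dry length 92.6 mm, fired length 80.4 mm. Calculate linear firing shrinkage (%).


FS = (92.6 - 80.4) / 92.6 * 100 = 13.17%

13.17


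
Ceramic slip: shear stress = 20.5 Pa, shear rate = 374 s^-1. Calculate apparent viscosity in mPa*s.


eta = tau/gamma * 1000 = 20.5/374 * 1000 = 54.8 mPa*s

54.8


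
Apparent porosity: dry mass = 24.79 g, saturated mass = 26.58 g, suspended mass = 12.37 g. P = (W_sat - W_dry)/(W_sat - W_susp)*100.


P = (26.58 - 24.79) / (26.58 - 12.37) * 100 = 1.79 / 14.21 * 100 = 12.6%

12.6


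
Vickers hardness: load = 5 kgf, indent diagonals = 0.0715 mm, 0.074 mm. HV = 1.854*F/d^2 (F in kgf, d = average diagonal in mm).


d_avg = (0.0715+0.074)/2 = 0.07275 mm
HV = 1.854*5/0.07275^2 = 1752

1752


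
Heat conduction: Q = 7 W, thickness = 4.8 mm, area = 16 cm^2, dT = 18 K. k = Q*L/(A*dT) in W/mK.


k = 7*4.8/1000/(16/10000*18) = 1.17 W/mK

1.17


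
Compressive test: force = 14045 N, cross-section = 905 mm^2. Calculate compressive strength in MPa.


CS = 14045 / 905 = 15.5 MPa

15.5


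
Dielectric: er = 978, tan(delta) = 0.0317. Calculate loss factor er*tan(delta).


Loss = 978 * 0.0317 = 31.003

31.003


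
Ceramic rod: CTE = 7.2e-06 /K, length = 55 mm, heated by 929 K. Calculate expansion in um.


dL = 7.2e-06 * 55 * 929 * 1000 = 367.884 um

367.884


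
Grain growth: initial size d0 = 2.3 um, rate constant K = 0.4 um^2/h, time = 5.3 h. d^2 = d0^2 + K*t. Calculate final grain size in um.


d^2 = 2.3^2 + 0.4*5.3 = 7.41
d = sqrt(7.41) = 2.72 um

2.72


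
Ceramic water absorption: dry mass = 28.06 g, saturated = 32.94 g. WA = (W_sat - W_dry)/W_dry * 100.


WA = (32.94 - 28.06) / 28.06 * 100 = 17.39%

17.39


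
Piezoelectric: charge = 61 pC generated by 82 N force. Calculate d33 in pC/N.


d33 = 61 / 82 = 0.7 pC/N

0.7


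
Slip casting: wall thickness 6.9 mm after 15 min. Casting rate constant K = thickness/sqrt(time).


K = 6.9 / sqrt(15) = 6.9 / 3.873 = 1.782 mm/min^0.5

1.782


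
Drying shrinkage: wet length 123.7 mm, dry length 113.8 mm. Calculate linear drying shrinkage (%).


DS = (123.7 - 113.8) / 123.7 * 100 = 8.0%

8.0


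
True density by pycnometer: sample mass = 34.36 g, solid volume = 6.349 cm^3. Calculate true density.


TD = 34.36 / 6.349 = 5.412 g/cm^3

5.412


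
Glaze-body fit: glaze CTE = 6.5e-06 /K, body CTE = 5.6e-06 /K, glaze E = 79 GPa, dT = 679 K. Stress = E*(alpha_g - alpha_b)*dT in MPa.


Stress = 79*1000*(6.5e-06 - 5.6e-06)*679 = 48.3 MPa

48.3


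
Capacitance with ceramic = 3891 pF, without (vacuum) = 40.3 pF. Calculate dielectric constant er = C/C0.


er = 3891 / 40.3 = 96.55

96.55


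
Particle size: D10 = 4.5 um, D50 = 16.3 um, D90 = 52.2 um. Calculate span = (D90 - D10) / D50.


Span = (52.2 - 4.5) / 16.3 = 47.7 / 16.3 = 2.926

2.926


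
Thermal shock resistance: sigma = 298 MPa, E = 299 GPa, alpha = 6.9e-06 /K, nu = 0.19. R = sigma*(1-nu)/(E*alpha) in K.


R = 298*(1-0.19)/(299*1000*6.9e-06) = 117 K

117


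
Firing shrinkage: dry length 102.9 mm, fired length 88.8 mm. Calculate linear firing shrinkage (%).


FS = (102.9 - 88.8) / 102.9 * 100 = 13.7%

13.7


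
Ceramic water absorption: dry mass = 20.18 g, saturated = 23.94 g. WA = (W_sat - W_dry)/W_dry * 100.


WA = (23.94 - 20.18) / 20.18 * 100 = 18.63%

18.63


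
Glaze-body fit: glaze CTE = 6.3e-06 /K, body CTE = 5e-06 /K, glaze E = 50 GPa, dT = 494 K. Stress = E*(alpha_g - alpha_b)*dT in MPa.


Stress = 50*1000*(6.3e-06 - 5e-06)*494 = 32.1 MPa

32.1


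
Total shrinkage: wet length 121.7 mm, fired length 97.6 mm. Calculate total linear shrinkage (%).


TS = (121.7 - 97.6) / 121.7 * 100 = 19.8%

19.8


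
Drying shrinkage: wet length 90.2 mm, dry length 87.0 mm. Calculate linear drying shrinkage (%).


DS = (90.2 - 87.0) / 90.2 * 100 = 3.55%

3.55


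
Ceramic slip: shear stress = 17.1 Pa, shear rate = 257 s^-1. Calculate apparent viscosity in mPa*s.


eta = tau/gamma * 1000 = 17.1/257 * 1000 = 66.5 mPa*s

66.5


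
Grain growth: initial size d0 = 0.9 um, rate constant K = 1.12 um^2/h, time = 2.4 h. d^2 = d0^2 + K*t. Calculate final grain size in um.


d^2 = 0.9^2 + 1.12*2.4 = 3.498
d = sqrt(3.498) = 1.87 um

1.87


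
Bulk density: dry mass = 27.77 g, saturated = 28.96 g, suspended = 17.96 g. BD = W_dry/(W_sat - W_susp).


BD = 27.77 / (28.96 - 17.96) = 27.77 / 11.0 = 2.525 g/cm^3

2.525


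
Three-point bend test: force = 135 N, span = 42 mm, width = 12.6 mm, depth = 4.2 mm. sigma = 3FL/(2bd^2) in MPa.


sigma = 3*135*42/(2*12.6*4.2^2) = 38.3 MPa

38.3


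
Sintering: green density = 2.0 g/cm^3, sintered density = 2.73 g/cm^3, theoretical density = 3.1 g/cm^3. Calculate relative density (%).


Relative = 2.73 / 3.1 * 100 = 88.1%

88.1


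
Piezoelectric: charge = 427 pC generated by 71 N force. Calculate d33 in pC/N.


d33 = 427 / 71 = 6.0 pC/N

6.0


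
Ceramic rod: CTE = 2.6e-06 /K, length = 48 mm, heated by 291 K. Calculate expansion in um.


dL = 2.6e-06 * 48 * 291 * 1000 = 36.317 um

36.317


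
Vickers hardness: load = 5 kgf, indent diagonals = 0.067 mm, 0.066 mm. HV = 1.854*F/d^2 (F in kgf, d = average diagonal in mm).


d_avg = (0.067+0.066)/2 = 0.0665 mm
HV = 1.854*5/0.0665^2 = 2096

2096


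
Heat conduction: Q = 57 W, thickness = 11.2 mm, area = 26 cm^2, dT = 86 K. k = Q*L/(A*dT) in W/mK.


k = 57*11.2/1000/(26/10000*86) = 2.86 W/mK

2.86


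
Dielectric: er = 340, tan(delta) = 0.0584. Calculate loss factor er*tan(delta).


Loss = 340 * 0.0584 = 19.856

19.856


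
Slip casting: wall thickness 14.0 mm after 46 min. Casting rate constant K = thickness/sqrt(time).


K = 14.0 / sqrt(46) = 14.0 / 6.7823 = 2.064 mm/min^0.5

2.064


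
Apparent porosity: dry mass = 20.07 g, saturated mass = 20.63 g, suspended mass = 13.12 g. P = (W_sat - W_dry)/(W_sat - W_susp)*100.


P = (20.63 - 20.07) / (20.63 - 13.12) * 100 = 0.56 / 7.51 * 100 = 7.5%

7.5


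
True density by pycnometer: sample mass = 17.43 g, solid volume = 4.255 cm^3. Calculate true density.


TD = 17.43 / 4.255 = 4.096 g/cm^3

4.096


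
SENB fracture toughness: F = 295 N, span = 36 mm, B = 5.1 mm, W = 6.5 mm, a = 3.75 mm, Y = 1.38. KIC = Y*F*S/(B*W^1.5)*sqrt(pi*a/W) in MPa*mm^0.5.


KIC = 1.38*295*36/(5.1*6.5^1.5)*sqrt(pi*3.75/6.5) = 233.45

233.45


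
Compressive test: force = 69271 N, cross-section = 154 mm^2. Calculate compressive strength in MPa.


CS = 69271 / 154 = 449.8 MPa

449.8


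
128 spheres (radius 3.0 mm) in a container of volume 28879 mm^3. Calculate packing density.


V_sphere = 4/3*pi*3.0^3 = 113.0973 mm^3
Total V = 128*113.0973 = 14476.4544 mm^3
PD = 14476.4544 / 28879 = 0.501

0.501


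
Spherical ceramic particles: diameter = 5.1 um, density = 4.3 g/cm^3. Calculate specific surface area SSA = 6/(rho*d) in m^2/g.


SSA = 6 / (4.3 * 5.1) = 0.274 m^2/g

0.274


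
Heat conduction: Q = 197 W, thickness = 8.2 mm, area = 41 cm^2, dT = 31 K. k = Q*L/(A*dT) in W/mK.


k = 197*8.2/1000/(41/10000*31) = 12.71 W/mK

12.71


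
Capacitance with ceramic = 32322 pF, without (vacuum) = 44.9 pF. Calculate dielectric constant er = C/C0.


er = 32322 / 44.9 = 719.87

719.87


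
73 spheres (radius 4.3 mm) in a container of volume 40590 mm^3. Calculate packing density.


V_sphere = 4/3*pi*4.3^3 = 333.0381 mm^3
Total V = 73*333.0381 = 24311.7813 mm^3
PD = 24311.7813 / 40590 = 0.599

0.599


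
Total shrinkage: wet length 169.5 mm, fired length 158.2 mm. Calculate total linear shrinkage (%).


TS = (169.5 - 158.2) / 169.5 * 100 = 6.67%

6.67


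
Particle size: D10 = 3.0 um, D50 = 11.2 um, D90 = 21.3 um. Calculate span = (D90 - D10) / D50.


Span = (21.3 - 3.0) / 11.2 = 18.3 / 11.2 = 1.634

1.634


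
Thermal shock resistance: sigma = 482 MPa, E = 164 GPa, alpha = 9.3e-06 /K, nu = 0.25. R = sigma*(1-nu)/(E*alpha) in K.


R = 482*(1-0.25)/(164*1000*9.3e-06) = 237 K

237


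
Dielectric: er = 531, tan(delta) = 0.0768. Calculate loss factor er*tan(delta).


Loss = 531 * 0.0768 = 40.781

40.781


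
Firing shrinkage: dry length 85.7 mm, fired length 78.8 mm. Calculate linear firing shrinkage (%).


FS = (85.7 - 78.8) / 85.7 * 100 = 8.05%

8.05


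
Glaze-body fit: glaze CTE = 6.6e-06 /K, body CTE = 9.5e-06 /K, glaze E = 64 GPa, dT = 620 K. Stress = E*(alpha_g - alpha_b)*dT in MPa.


Stress = 64*1000*(6.6e-06 - 9.5e-06)*620 = -115.1 MPa

-115.1


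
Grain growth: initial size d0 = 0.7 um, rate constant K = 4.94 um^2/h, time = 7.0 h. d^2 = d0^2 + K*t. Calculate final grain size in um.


d^2 = 0.7^2 + 4.94*7.0 = 35.07
d = sqrt(35.07) = 5.92 um

5.92


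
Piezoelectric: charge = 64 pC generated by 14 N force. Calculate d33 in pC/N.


d33 = 64 / 14 = 4.6 pC/N

4.6


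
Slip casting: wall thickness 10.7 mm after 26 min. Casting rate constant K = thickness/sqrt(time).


K = 10.7 / sqrt(26) = 10.7 / 5.099 = 2.098 mm/min^0.5

2.098


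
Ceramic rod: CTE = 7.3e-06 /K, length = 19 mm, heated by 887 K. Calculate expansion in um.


dL = 7.3e-06 * 19 * 887 * 1000 = 123.027 um

123.027


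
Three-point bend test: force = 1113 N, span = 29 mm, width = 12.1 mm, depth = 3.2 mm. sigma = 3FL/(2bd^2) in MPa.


sigma = 3*1113*29/(2*12.1*3.2^2) = 390.8 MPa

390.8


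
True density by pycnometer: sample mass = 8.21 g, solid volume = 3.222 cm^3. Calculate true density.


TD = 8.21 / 3.222 = 2.548 g/cm^3

2.548


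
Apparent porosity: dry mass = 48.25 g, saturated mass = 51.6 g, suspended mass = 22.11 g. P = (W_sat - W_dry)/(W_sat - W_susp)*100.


P = (51.6 - 48.25) / (51.6 - 22.11) * 100 = 3.35 / 29.49 * 100 = 11.4%

11.4


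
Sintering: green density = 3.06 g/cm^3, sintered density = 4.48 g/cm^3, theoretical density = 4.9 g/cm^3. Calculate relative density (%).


Relative = 4.48 / 4.9 * 100 = 91.4%

91.4


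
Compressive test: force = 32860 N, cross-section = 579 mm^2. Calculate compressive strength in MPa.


CS = 32860 / 579 = 56.8 MPa

56.8


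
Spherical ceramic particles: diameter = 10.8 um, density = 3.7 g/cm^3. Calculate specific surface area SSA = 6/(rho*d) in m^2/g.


SSA = 6 / (3.7 * 10.8) = 0.15 m^2/g

0.15


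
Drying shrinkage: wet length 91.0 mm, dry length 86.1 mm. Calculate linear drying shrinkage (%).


DS = (91.0 - 86.1) / 91.0 * 100 = 5.38%

5.38


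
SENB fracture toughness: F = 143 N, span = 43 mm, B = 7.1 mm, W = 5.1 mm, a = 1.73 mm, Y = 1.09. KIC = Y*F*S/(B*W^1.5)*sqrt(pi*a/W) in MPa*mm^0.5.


KIC = 1.09*143*43/(7.1*5.1^1.5)*sqrt(pi*1.73/5.1) = 84.61

84.61


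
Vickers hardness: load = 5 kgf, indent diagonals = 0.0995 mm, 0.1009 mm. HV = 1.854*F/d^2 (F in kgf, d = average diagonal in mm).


d_avg = (0.0995+0.1009)/2 = 0.1002 mm
HV = 1.854*5/0.1002^2 = 923

923


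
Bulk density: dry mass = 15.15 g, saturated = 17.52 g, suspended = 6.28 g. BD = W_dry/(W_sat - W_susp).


BD = 15.15 / (17.52 - 6.28) = 15.15 / 11.24 = 1.348 g/cm^3

1.348


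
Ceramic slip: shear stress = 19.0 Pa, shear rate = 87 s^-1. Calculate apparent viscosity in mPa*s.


eta = tau/gamma * 1000 = 19.0/87 * 1000 = 218.4 mPa*s

218.4


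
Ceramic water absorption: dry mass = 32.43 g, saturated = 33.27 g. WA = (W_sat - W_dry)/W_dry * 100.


WA = (33.27 - 32.43) / 32.43 * 100 = 2.59%

2.59


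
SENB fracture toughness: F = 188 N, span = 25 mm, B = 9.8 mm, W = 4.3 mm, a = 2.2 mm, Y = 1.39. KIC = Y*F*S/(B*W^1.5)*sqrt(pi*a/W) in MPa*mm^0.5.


KIC = 1.39*188*25/(9.8*4.3^1.5)*sqrt(pi*2.2/4.3) = 94.78

94.78


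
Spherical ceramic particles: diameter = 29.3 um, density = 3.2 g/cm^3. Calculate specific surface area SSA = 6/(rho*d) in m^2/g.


SSA = 6 / (3.2 * 29.3) = 0.064 m^2/g

0.064


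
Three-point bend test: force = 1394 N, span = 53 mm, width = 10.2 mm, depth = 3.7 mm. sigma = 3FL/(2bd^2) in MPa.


sigma = 3*1394*53/(2*10.2*3.7^2) = 793.6 MPa

793.6


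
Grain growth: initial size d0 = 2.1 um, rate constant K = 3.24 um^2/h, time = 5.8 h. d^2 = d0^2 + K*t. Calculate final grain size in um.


d^2 = 2.1^2 + 3.24*5.8 = 23.202
d = sqrt(23.202) = 4.82 um

4.82


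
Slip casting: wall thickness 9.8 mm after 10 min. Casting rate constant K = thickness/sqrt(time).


K = 9.8 / sqrt(10) = 9.8 / 3.1623 = 3.099 mm/min^0.5

3.099


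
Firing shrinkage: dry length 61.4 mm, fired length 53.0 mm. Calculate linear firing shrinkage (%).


FS = (61.4 - 53.0) / 61.4 * 100 = 13.68%

13.68


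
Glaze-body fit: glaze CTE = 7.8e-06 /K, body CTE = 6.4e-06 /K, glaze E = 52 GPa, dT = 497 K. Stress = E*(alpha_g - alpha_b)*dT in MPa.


Stress = 52*1000*(7.8e-06 - 6.4e-06)*497 = 36.2 MPa

36.2


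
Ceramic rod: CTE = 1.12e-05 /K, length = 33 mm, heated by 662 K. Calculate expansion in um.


dL = 1.12e-05 * 33 * 662 * 1000 = 244.675 um

244.675


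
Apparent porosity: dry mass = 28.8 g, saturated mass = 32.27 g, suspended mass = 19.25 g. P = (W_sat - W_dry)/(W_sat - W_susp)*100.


P = (32.27 - 28.8) / (32.27 - 19.25) * 100 = 3.47 / 13.02 * 100 = 26.7%

26.7


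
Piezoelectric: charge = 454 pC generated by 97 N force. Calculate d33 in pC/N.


d33 = 454 / 97 = 4.7 pC/N

4.7


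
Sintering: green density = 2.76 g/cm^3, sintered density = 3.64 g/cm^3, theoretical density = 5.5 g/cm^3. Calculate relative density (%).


Relative = 3.64 / 5.5 * 100 = 66.2%

66.2


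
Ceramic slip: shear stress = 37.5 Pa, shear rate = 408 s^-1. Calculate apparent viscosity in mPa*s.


eta = tau/gamma * 1000 = 37.5/408 * 1000 = 91.9 mPa*s

91.9


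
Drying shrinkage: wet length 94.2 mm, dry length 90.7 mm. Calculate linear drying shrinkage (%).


DS = (94.2 - 90.7) / 94.2 * 100 = 3.72%

3.72


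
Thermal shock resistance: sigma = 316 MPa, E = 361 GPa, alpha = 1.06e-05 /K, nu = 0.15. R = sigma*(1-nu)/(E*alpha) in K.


R = 316*(1-0.15)/(361*1000*1.06e-05) = 70 K

70


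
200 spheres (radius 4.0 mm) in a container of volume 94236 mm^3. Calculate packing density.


V_sphere = 4/3*pi*4.0^3 = 268.0826 mm^3
Total V = 200*268.0826 = 53616.52 mm^3
PD = 53616.52 / 94236 = 0.569

0.569


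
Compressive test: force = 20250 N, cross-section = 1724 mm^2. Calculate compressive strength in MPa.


CS = 20250 / 1724 = 11.7 MPa

11.7


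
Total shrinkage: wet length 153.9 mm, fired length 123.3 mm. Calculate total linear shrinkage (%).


TS = (153.9 - 123.3) / 153.9 * 100 = 19.88%

19.88


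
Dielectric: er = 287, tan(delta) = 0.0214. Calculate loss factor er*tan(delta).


Loss = 287 * 0.0214 = 6.142

6.142


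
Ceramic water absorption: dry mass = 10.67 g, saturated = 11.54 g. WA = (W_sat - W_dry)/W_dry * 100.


WA = (11.54 - 10.67) / 10.67 * 100 = 8.15%

8.15


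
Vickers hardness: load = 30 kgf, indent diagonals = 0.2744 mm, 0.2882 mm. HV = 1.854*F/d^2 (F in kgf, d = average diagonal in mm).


d_avg = (0.2744+0.2882)/2 = 0.2813 mm
HV = 1.854*30/0.2813^2 = 703

703


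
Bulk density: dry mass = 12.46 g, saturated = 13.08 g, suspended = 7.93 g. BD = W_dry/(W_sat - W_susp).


BD = 12.46 / (13.08 - 7.93) = 12.46 / 5.15 = 2.419 g/cm^3

2.419


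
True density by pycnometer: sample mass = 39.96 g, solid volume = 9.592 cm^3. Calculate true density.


TD = 39.96 / 9.592 = 4.166 g/cm^3

4.166


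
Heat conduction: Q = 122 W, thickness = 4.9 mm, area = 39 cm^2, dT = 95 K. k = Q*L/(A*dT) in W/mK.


k = 122*4.9/1000/(39/10000*95) = 1.61 W/mK

1.61


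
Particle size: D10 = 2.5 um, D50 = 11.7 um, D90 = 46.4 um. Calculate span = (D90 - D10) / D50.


Span = (46.4 - 2.5) / 11.7 = 43.9 / 11.7 = 3.752

3.752


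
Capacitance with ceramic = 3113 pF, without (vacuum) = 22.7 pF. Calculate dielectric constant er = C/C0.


er = 3113 / 22.7 = 137.14

137.14


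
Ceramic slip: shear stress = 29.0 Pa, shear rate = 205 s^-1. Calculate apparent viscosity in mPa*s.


eta = tau/gamma * 1000 = 29.0/205 * 1000 = 141.5 mPa*s

141.5


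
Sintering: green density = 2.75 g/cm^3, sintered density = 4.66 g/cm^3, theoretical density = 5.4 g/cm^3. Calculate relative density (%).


Relative = 4.66 / 5.4 * 100 = 86.3%

86.3


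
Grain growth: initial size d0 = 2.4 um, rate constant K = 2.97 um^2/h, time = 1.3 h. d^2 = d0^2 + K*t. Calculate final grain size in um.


d^2 = 2.4^2 + 2.97*1.3 = 9.621
d = sqrt(9.621) = 3.1 um

3.1


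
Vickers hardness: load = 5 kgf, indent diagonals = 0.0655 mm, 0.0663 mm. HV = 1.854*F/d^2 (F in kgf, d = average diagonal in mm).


d_avg = (0.0655+0.0663)/2 = 0.0659 mm
HV = 1.854*5/0.0659^2 = 2135

2135


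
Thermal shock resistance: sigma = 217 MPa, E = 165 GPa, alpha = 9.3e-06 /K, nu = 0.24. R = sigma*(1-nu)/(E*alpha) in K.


R = 217*(1-0.24)/(165*1000*9.3e-06) = 107 K

107


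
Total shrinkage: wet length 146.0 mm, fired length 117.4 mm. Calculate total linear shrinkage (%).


TS = (146.0 - 117.4) / 146.0 * 100 = 19.59%

19.59


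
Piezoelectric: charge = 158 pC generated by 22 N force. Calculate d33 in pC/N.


d33 = 158 / 22 = 7.2 pC/N

7.2


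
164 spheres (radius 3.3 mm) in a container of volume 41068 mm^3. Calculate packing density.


V_sphere = 4/3*pi*3.3^3 = 150.5326 mm^3
Total V = 164*150.5326 = 24687.3464 mm^3
PD = 24687.3464 / 41068 = 0.601

0.601


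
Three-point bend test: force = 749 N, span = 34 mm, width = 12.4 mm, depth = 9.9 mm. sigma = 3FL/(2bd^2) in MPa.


sigma = 3*749*34/(2*12.4*9.9^2) = 31.4 MPa

31.4


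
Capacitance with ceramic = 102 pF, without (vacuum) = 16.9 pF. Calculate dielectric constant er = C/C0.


er = 102 / 16.9 = 6.04

6.04


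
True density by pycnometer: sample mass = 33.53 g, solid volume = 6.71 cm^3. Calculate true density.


TD = 33.53 / 6.71 = 4.997 g/cm^3

4.997


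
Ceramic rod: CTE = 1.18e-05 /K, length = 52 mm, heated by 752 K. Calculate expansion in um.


dL = 1.18e-05 * 52 * 752 * 1000 = 461.427 um

461.427


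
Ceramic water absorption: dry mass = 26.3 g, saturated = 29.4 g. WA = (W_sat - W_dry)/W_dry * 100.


WA = (29.4 - 26.3) / 26.3 * 100 = 11.79%

11.79


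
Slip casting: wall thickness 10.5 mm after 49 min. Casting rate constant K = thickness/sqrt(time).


K = 10.5 / sqrt(49) = 10.5 / 7.0 = 1.5 mm/min^0.5

1.5


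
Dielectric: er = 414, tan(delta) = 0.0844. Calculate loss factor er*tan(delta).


Loss = 414 * 0.0844 = 34.942

34.942


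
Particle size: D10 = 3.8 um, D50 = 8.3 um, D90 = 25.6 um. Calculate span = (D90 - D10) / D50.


Span = (25.6 - 3.8) / 8.3 = 21.8 / 8.3 = 2.627

2.627


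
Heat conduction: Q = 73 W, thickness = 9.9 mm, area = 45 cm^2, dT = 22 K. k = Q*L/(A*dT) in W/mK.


k = 73*9.9/1000/(45/10000*22) = 7.3 W/mK

7.3


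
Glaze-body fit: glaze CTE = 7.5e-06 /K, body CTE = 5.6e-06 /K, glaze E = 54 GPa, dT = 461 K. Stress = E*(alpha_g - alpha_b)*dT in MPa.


Stress = 54*1000*(7.5e-06 - 5.6e-06)*461 = 47.3 MPa

47.3


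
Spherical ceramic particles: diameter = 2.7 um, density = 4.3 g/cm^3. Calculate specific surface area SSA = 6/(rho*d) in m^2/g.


SSA = 6 / (4.3 * 2.7) = 0.517 m^2/g

0.517


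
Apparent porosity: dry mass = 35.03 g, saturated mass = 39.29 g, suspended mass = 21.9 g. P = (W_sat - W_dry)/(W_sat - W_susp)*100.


P = (39.29 - 35.03) / (39.29 - 21.9) * 100 = 4.26 / 17.39 * 100 = 24.5%

24.5


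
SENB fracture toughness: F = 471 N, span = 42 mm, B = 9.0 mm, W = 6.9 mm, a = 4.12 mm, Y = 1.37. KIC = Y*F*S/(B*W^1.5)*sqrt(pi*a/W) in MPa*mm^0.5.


KIC = 1.37*471*42/(9.0*6.9^1.5)*sqrt(pi*4.12/6.9) = 227.55

227.55


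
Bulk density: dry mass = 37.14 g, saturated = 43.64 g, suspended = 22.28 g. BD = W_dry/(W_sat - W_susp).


BD = 37.14 / (43.64 - 22.28) = 37.14 / 21.36 = 1.739 g/cm^3

1.739


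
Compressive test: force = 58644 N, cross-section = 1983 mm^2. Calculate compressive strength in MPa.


CS = 58644 / 1983 = 29.6 MPa

29.6


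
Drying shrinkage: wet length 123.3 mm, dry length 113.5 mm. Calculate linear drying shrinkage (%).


DS = (123.3 - 113.5) / 123.3 * 100 = 7.95%

7.95


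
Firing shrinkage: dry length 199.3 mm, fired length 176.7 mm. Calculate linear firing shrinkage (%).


FS = (199.3 - 176.7) / 199.3 * 100 = 11.34%

11.34


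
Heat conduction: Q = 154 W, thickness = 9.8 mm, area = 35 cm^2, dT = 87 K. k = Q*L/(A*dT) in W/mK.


k = 154*9.8/1000/(35/10000*87) = 4.96 W/mK

4.96


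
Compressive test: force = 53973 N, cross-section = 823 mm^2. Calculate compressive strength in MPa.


CS = 53973 / 823 = 65.6 MPa

65.6


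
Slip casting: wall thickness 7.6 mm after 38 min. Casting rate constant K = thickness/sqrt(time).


K = 7.6 / sqrt(38) = 7.6 / 6.1644 = 1.233 mm/min^0.5

1.233


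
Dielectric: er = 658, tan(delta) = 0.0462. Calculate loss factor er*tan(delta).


Loss = 658 * 0.0462 = 30.4

30.4


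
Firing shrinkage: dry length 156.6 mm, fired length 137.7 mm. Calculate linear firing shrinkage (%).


FS = (156.6 - 137.7) / 156.6 * 100 = 12.07%

12.07


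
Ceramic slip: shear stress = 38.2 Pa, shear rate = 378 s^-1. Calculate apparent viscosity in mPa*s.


eta = tau/gamma * 1000 = 38.2/378 * 1000 = 101.1 mPa*s

101.1


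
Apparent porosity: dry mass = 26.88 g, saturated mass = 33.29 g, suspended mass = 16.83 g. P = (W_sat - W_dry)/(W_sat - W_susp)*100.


P = (33.29 - 26.88) / (33.29 - 16.83) * 100 = 6.41 / 16.46 * 100 = 38.9%

38.9


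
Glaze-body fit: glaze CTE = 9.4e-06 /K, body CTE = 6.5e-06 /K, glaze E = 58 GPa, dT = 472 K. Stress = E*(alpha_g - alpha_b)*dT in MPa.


Stress = 58*1000*(9.4e-06 - 6.5e-06)*472 = 79.4 MPa

79.4


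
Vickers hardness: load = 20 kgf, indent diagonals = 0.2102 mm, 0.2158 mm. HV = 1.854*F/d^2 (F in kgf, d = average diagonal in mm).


d_avg = (0.2102+0.2158)/2 = 0.213 mm
HV = 1.854*20/0.213^2 = 817

817


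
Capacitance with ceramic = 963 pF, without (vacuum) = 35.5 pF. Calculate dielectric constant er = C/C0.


er = 963 / 35.5 = 27.13

27.13


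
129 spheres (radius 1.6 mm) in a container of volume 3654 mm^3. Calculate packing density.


V_sphere = 4/3*pi*1.6^3 = 17.1573 mm^3
Total V = 129*17.1573 = 2213.2917 mm^3
PD = 2213.2917 / 3654 = 0.606

0.606


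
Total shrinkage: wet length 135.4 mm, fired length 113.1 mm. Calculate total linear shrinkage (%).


TS = (135.4 - 113.1) / 135.4 * 100 = 16.47%

16.47


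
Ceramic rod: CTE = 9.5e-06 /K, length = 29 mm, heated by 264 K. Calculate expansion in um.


dL = 9.5e-06 * 29 * 264 * 1000 = 72.732 um

72.732


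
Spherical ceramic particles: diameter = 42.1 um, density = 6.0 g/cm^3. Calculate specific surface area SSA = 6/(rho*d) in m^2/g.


SSA = 6 / (6.0 * 42.1) = 0.024 m^2/g

0.024


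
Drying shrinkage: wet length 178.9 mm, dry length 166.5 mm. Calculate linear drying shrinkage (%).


DS = (178.9 - 166.5) / 178.9 * 100 = 6.93%

6.93


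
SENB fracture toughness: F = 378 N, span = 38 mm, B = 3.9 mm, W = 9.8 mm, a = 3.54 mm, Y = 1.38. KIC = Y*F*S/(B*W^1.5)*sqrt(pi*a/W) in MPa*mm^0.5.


KIC = 1.38*378*38/(3.9*9.8^1.5)*sqrt(pi*3.54/9.8) = 176.49

176.49


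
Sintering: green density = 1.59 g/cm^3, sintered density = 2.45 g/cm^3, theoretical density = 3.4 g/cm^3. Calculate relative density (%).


Relative = 2.45 / 3.4 * 100 = 72.1%

72.1


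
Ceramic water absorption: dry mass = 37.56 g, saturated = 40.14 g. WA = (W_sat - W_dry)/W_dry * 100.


WA = (40.14 - 37.56) / 37.56 * 100 = 6.87%

6.87


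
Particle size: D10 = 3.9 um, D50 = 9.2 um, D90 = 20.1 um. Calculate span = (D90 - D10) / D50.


Span = (20.1 - 3.9) / 9.2 = 16.2 / 9.2 = 1.761

1.761


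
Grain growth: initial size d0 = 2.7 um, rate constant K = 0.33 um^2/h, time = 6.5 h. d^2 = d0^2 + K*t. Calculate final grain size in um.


d^2 = 2.7^2 + 0.33*6.5 = 9.435
d = sqrt(9.435) = 3.07 um

3.07


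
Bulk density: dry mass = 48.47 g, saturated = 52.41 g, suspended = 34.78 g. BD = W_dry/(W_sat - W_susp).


BD = 48.47 / (52.41 - 34.78) = 48.47 / 17.63 = 2.749 g/cm^3

2.749


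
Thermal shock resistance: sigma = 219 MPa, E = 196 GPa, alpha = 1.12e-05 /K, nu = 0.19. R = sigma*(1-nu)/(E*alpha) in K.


R = 219*(1-0.19)/(196*1000*1.12e-05) = 81 K

81


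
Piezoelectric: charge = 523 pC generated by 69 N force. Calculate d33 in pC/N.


d33 = 523 / 69 = 7.6 pC/N

7.6


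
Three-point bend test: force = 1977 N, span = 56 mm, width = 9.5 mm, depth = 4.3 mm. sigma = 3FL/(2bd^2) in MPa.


sigma = 3*1977*56/(2*9.5*4.3^2) = 945.4 MPa

945.4


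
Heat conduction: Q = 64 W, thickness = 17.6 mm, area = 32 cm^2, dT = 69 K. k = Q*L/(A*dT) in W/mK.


k = 64*17.6/1000/(32/10000*69) = 5.1 W/mK

5.1


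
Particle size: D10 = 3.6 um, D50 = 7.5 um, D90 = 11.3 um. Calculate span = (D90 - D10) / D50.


Span = (11.3 - 3.6) / 7.5 = 7.7 / 7.5 = 1.027

1.027


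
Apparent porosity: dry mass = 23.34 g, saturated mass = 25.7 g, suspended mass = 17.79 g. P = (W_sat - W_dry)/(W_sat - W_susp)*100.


P = (25.7 - 23.34) / (25.7 - 17.79) * 100 = 2.36 / 7.91 * 100 = 29.8%

29.8


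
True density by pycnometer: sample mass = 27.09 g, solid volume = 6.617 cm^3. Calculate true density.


TD = 27.09 / 6.617 = 4.094 g/cm^3

4.094


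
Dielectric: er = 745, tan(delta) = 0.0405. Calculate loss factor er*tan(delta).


Loss = 745 * 0.0405 = 30.173

30.173


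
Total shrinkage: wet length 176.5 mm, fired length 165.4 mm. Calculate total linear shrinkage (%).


TS = (176.5 - 165.4) / 176.5 * 100 = 6.29%

6.29


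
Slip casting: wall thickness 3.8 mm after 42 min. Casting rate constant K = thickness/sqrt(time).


K = 3.8 / sqrt(42) = 3.8 / 6.4807 = 0.586 mm/min^0.5

0.586


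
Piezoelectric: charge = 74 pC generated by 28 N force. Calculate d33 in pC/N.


d33 = 74 / 28 = 2.6 pC/N

2.6


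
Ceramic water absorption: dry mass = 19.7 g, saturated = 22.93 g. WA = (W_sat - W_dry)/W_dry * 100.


WA = (22.93 - 19.7) / 19.7 * 100 = 16.4%

16.4


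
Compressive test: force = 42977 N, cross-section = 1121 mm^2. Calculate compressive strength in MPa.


CS = 42977 / 1121 = 38.3 MPa

38.3


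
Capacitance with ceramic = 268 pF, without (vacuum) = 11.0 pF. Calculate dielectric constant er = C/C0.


er = 268 / 11.0 = 24.36

24.36


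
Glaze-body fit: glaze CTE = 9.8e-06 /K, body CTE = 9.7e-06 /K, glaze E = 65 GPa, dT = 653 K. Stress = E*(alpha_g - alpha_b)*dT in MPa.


Stress = 65*1000*(9.8e-06 - 9.7e-06)*653 = 4.2 MPa

4.2


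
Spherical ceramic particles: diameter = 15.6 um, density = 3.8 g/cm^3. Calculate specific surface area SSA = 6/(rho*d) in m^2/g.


SSA = 6 / (3.8 * 15.6) = 0.101 m^2/g

0.101


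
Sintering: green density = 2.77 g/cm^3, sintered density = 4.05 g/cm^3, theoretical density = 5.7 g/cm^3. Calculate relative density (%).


Relative = 4.05 / 5.7 * 100 = 71.1%

71.1


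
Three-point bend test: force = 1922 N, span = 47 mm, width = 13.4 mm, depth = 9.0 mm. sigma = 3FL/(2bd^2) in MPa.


sigma = 3*1922*47/(2*13.4*9.0^2) = 124.8 MPa

124.8


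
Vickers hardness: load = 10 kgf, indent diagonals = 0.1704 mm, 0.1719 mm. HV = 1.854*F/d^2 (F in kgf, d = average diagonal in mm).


d_avg = (0.1704+0.1719)/2 = 0.17115 mm
HV = 1.854*10/0.17115^2 = 633

633


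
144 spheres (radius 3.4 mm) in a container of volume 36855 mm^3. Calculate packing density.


V_sphere = 4/3*pi*3.4^3 = 164.6362 mm^3
Total V = 144*164.6362 = 23707.6128 mm^3
PD = 23707.6128 / 36855 = 0.643

0.643


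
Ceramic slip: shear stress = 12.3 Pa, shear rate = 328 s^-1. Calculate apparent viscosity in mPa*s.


eta = tau/gamma * 1000 = 12.3/328 * 1000 = 37.5 mPa*s

37.5


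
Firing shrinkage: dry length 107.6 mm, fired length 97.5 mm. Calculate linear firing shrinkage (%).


FS = (107.6 - 97.5) / 107.6 * 100 = 9.39%

9.39


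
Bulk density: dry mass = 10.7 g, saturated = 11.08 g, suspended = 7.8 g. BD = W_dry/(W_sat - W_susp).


BD = 10.7 / (11.08 - 7.8) = 10.7 / 3.28 = 3.262 g/cm^3

3.262


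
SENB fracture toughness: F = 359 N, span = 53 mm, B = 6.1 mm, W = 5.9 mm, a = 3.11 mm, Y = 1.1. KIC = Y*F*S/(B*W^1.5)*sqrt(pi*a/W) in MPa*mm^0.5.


KIC = 1.1*359*53/(6.1*5.9^1.5)*sqrt(pi*3.11/5.9) = 308.09

308.09


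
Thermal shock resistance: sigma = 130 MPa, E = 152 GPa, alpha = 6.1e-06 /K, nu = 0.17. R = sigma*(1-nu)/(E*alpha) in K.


R = 130*(1-0.17)/(152*1000*6.1e-06) = 116 K

116


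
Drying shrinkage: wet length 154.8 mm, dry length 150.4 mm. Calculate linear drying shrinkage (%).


DS = (154.8 - 150.4) / 154.8 * 100 = 2.84%

2.84


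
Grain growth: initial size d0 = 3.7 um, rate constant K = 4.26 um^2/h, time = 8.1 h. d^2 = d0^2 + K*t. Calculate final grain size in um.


d^2 = 3.7^2 + 4.26*8.1 = 48.196
d = sqrt(48.196) = 6.94 um

6.94


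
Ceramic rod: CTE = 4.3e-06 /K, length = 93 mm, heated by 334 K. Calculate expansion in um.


dL = 4.3e-06 * 93 * 334 * 1000 = 133.567 um

133.567


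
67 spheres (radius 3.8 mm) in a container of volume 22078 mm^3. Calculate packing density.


V_sphere = 4/3*pi*3.8^3 = 229.8473 mm^3
Total V = 67*229.8473 = 15399.7691 mm^3
PD = 15399.7691 / 22078 = 0.698

0.698


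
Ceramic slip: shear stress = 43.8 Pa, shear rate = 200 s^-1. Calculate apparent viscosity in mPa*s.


eta = tau/gamma * 1000 = 43.8/200 * 1000 = 219.0 mPa*s

219.0


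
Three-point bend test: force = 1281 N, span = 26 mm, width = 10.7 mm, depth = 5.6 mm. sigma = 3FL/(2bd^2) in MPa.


sigma = 3*1281*26/(2*10.7*5.6^2) = 148.9 MPa

148.9


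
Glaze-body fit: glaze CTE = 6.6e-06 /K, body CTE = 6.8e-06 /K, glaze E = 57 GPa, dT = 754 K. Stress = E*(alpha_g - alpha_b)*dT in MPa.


Stress = 57*1000*(6.6e-06 - 6.8e-06)*754 = -8.6 MPa

-8.6


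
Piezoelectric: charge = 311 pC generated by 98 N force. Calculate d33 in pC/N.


d33 = 311 / 98 = 3.2 pC/N

3.2


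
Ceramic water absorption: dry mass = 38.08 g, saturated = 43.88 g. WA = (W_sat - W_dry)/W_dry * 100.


WA = (43.88 - 38.08) / 38.08 * 100 = 15.23%

15.23


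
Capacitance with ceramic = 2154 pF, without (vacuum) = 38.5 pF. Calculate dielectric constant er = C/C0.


er = 2154 / 38.5 = 55.95

55.95


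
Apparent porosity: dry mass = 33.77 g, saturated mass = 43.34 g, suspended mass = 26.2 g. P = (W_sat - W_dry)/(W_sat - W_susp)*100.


P = (43.34 - 33.77) / (43.34 - 26.2) * 100 = 9.57 / 17.14 * 100 = 55.8%

55.8


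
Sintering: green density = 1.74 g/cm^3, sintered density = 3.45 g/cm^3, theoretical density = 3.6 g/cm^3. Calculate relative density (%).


Relative = 3.45 / 3.6 * 100 = 95.8%

95.8


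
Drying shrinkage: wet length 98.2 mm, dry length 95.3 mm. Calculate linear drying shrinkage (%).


DS = (98.2 - 95.3) / 98.2 * 100 = 2.95%

2.95


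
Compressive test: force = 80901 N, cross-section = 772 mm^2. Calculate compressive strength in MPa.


CS = 80901 / 772 = 104.8 MPa

104.8


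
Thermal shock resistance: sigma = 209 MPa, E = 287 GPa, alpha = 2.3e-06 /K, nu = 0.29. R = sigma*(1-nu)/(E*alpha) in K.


R = 209*(1-0.29)/(287*1000*2.3e-06) = 225 K

225


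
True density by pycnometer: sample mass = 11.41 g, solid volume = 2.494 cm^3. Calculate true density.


TD = 11.41 / 2.494 = 4.575 g/cm^3

4.575


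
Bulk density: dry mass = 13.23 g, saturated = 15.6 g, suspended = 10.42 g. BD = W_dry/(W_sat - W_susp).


BD = 13.23 / (15.6 - 10.42) = 13.23 / 5.18 = 2.554 g/cm^3

2.554


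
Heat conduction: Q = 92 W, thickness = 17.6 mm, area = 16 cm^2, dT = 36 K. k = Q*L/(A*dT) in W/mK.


k = 92*17.6/1000/(16/10000*36) = 28.11 W/mK

28.11


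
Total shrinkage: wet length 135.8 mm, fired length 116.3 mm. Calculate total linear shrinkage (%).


TS = (135.8 - 116.3) / 135.8 * 100 = 14.36%

14.36


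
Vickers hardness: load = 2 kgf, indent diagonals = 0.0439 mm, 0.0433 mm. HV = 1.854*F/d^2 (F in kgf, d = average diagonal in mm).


d_avg = (0.0439+0.0433)/2 = 0.0436 mm
HV = 1.854*2/0.0436^2 = 1951

1951


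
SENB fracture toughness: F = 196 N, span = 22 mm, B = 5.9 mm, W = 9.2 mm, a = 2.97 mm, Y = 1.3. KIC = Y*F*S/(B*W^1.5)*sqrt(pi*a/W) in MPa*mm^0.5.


KIC = 1.3*196*22/(5.9*9.2^1.5)*sqrt(pi*2.97/9.2) = 34.29

34.29


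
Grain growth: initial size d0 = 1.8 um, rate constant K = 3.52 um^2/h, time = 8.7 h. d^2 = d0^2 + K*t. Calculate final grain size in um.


d^2 = 1.8^2 + 3.52*8.7 = 33.864
d = sqrt(33.864) = 5.82 um

5.82


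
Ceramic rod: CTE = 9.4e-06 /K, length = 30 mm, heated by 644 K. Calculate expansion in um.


dL = 9.4e-06 * 30 * 644 * 1000 = 181.608 um

181.608


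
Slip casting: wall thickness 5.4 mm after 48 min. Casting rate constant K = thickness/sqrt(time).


K = 5.4 / sqrt(48) = 5.4 / 6.9282 = 0.779 mm/min^0.5

0.779


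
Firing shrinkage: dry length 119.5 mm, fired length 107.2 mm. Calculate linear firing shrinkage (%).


FS = (119.5 - 107.2) / 119.5 * 100 = 10.29%

10.29


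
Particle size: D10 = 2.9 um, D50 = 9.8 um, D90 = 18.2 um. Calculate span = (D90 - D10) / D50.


Span = (18.2 - 2.9) / 9.8 = 15.3 / 9.8 = 1.561

1.561
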